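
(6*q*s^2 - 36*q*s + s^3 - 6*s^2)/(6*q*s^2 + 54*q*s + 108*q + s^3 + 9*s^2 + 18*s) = s*(s - 6)/(s^2 + 9*s + 18)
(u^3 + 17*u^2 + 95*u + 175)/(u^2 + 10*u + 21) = (u^2 + 10*u + 25)/(u + 3)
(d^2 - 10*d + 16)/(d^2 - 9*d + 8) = (d - 2)/(d - 1)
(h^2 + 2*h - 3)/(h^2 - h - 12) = (h - 1)/(h - 4)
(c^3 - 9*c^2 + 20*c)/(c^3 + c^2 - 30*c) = (c - 4)/(c + 6)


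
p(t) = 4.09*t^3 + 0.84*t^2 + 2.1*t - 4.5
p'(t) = 12.27*t^2 + 1.68*t + 2.1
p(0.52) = -2.61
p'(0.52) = 6.29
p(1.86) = 28.63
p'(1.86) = 47.67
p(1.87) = 29.11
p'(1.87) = 48.15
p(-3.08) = -122.50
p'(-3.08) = 113.32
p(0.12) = -4.23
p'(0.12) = 2.48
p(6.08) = 958.57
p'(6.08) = 465.89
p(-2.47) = -66.20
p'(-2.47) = 72.81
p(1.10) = 4.27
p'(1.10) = 18.79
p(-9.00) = -2936.97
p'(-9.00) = 980.85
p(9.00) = 3064.05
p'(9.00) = 1011.09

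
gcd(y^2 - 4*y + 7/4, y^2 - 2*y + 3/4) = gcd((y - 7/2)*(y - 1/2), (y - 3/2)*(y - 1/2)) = y - 1/2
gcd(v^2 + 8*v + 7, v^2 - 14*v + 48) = 1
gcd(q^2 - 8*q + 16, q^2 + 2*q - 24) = q - 4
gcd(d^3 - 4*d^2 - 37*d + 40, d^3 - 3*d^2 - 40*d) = d^2 - 3*d - 40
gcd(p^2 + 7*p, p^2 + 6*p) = p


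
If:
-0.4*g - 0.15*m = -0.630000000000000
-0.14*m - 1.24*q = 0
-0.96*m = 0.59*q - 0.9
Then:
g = 1.20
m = 1.01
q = -0.11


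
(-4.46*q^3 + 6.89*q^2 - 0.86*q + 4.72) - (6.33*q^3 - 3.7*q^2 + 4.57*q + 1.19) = -10.79*q^3 + 10.59*q^2 - 5.43*q + 3.53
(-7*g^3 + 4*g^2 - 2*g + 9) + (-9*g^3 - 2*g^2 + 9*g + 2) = -16*g^3 + 2*g^2 + 7*g + 11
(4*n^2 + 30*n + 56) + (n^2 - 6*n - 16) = 5*n^2 + 24*n + 40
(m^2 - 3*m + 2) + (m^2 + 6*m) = 2*m^2 + 3*m + 2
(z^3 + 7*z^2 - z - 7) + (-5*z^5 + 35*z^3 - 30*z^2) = -5*z^5 + 36*z^3 - 23*z^2 - z - 7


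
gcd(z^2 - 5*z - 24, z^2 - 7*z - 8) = z - 8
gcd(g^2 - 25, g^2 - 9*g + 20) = g - 5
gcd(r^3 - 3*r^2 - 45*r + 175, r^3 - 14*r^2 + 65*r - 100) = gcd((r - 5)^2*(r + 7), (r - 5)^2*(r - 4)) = r^2 - 10*r + 25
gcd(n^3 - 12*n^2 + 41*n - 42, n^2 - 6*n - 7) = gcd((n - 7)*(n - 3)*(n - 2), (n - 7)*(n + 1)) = n - 7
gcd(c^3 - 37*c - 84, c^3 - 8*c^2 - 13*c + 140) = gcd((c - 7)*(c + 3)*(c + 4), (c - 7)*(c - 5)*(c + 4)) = c^2 - 3*c - 28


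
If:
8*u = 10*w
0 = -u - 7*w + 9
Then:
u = 15/11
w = 12/11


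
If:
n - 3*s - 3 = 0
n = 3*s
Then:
No Solution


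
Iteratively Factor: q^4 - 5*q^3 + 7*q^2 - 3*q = (q - 3)*(q^3 - 2*q^2 + q) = (q - 3)*(q - 1)*(q^2 - q) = q*(q - 3)*(q - 1)*(q - 1)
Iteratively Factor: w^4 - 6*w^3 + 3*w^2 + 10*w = (w)*(w^3 - 6*w^2 + 3*w + 10) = w*(w - 2)*(w^2 - 4*w - 5) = w*(w - 5)*(w - 2)*(w + 1)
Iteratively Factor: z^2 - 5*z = (z - 5)*(z)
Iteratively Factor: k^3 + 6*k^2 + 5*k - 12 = (k - 1)*(k^2 + 7*k + 12) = (k - 1)*(k + 4)*(k + 3)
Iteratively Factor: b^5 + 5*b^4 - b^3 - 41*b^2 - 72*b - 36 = (b + 2)*(b^4 + 3*b^3 - 7*b^2 - 27*b - 18) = (b - 3)*(b + 2)*(b^3 + 6*b^2 + 11*b + 6) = (b - 3)*(b + 2)^2*(b^2 + 4*b + 3) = (b - 3)*(b + 1)*(b + 2)^2*(b + 3)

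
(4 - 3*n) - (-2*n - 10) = 14 - n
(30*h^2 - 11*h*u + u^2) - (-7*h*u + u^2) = 30*h^2 - 4*h*u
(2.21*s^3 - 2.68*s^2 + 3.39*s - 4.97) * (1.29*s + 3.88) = 2.8509*s^4 + 5.1176*s^3 - 6.0253*s^2 + 6.7419*s - 19.2836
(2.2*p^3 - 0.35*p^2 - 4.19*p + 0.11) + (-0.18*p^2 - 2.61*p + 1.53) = 2.2*p^3 - 0.53*p^2 - 6.8*p + 1.64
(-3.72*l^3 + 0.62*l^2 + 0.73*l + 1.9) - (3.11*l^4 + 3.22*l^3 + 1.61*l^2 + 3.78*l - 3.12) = -3.11*l^4 - 6.94*l^3 - 0.99*l^2 - 3.05*l + 5.02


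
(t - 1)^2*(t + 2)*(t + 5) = t^4 + 5*t^3 - 3*t^2 - 13*t + 10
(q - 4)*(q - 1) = q^2 - 5*q + 4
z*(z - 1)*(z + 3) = z^3 + 2*z^2 - 3*z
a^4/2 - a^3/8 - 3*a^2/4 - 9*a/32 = a*(a/2 + 1/4)*(a - 3/2)*(a + 3/4)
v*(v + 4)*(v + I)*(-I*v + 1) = -I*v^4 + 2*v^3 - 4*I*v^3 + 8*v^2 + I*v^2 + 4*I*v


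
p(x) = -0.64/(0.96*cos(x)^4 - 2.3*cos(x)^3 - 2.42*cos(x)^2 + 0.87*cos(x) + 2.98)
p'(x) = -0.64*(3.84*sin(x)*cos(x)^3 - 6.9*sin(x)*cos(x)^2 - 4.84*sin(x)*cos(x) + 0.87*sin(x))/(0.96*cos(x)^4 - 2.3*cos(x)^3 - 2.42*cos(x)^2 + 0.87*cos(x) + 2.98)^2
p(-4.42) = -0.25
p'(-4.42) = -0.15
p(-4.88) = -0.21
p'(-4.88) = 0.01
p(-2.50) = -0.28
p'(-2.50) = -0.12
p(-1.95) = -0.26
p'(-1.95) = 0.15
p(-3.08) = -0.22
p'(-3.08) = -0.02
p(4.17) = -0.28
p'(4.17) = 0.11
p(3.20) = -0.22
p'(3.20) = -0.02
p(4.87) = -0.21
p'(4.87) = -0.00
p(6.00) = -1.76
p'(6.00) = -9.08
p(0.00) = -7.11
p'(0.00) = 0.00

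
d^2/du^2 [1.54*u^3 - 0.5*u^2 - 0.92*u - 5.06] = 9.24*u - 1.0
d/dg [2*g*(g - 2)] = 4*g - 4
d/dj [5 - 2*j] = -2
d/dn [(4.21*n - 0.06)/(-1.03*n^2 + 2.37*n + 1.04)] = (4.3363*n^2 - 0.1236*n + 4.5206)/(1.0609*n^4 - 4.8822*n^3 + 3.4745*n^2 + 4.9296*n + 1.0816)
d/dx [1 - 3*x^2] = -6*x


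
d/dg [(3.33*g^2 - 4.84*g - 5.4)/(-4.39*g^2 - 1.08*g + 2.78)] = (-24.844*g^2 - 28.8972*g - 19.2872)/(19.2721*g^4 + 9.4824*g^3 - 23.242*g^2 - 6.0048*g + 7.7284)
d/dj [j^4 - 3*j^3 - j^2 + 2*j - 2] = 4*j^3 - 9*j^2 - 2*j + 2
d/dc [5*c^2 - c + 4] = 10*c - 1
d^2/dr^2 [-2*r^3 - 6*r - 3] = -12*r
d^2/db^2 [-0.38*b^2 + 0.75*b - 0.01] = -0.760000000000000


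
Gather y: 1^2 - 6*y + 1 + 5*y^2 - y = 5*y^2 - 7*y + 2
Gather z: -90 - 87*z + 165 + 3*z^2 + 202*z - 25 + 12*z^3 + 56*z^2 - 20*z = 12*z^3 + 59*z^2 + 95*z + 50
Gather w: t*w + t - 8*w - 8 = t + w*(t - 8) - 8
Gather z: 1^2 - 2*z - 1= -2*z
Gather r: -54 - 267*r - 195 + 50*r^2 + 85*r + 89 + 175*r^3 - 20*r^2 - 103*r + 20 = 175*r^3 + 30*r^2 - 285*r - 140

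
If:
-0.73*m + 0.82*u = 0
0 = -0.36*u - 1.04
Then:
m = -3.25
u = -2.89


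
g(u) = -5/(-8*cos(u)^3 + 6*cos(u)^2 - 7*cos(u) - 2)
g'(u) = -5*(-24*sin(u)*cos(u)^2 + 12*sin(u)*cos(u) - 7*sin(u))/(-8*cos(u)^3 + 6*cos(u)^2 - 7*cos(u) - 2)^2 = 5*(24*cos(u)^2 - 12*cos(u) + 7)*sin(u)/(8*cos(u)^3 - 6*cos(u)^2 + 7*cos(u) + 2)^2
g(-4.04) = -0.76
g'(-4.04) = 2.12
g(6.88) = 0.61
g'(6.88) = 0.56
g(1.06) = 1.02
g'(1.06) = 1.24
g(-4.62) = 3.86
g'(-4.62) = 24.60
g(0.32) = 0.50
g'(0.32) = 0.27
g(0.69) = 0.67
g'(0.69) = 0.68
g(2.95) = -0.27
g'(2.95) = 0.12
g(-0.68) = 0.66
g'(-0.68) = -0.67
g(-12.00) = 0.59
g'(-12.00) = 0.53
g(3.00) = -0.27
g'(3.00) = 0.09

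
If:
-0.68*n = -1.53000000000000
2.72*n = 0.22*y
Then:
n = 2.25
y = 27.82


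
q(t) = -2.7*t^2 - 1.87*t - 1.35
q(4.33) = -60.07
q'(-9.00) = 46.73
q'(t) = -5.4*t - 1.87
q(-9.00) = -203.22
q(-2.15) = -9.81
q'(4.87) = -28.17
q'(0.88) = -6.62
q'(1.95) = -12.40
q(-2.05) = -8.86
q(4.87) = -74.49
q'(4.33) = -25.25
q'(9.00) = -50.47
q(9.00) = -236.88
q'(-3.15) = 15.14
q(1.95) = -15.26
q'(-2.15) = 9.74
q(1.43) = -9.55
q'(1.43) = -9.59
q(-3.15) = -22.25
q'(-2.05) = 9.20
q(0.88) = -5.09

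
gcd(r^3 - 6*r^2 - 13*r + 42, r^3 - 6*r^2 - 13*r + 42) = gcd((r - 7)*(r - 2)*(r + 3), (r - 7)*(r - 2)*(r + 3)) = r^3 - 6*r^2 - 13*r + 42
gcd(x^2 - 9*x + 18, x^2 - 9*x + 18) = x^2 - 9*x + 18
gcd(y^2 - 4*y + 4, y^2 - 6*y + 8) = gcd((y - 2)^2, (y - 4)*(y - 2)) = y - 2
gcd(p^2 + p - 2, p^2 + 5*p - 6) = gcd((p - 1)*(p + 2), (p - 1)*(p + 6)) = p - 1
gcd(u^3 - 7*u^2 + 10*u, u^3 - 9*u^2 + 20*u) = u^2 - 5*u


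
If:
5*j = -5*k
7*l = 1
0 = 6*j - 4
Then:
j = 2/3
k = -2/3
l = 1/7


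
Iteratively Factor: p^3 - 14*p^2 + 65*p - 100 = (p - 5)*(p^2 - 9*p + 20) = (p - 5)*(p - 4)*(p - 5)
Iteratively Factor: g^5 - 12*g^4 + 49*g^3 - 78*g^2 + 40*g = (g - 2)*(g^4 - 10*g^3 + 29*g^2 - 20*g) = (g - 4)*(g - 2)*(g^3 - 6*g^2 + 5*g) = (g - 5)*(g - 4)*(g - 2)*(g^2 - g) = g*(g - 5)*(g - 4)*(g - 2)*(g - 1)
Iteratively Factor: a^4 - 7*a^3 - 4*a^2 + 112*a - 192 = (a - 4)*(a^3 - 3*a^2 - 16*a + 48) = (a - 4)*(a + 4)*(a^2 - 7*a + 12) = (a - 4)^2*(a + 4)*(a - 3)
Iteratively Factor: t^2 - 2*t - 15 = (t + 3)*(t - 5)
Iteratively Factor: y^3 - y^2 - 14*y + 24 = (y + 4)*(y^2 - 5*y + 6) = (y - 2)*(y + 4)*(y - 3)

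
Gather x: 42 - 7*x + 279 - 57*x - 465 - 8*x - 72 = -72*x - 216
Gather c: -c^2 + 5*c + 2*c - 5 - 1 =-c^2 + 7*c - 6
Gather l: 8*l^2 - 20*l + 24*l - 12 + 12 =8*l^2 + 4*l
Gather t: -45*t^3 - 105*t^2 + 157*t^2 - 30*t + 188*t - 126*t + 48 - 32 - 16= -45*t^3 + 52*t^2 + 32*t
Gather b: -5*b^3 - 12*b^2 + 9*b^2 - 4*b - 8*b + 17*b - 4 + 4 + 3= -5*b^3 - 3*b^2 + 5*b + 3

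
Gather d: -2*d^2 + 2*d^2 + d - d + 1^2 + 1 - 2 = 0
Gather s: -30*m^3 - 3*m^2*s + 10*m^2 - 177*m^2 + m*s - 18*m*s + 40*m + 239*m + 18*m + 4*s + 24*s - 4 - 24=-30*m^3 - 167*m^2 + 297*m + s*(-3*m^2 - 17*m + 28) - 28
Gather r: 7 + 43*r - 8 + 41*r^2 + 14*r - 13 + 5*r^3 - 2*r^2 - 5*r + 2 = 5*r^3 + 39*r^2 + 52*r - 12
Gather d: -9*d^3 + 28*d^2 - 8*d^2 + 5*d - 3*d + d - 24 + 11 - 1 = -9*d^3 + 20*d^2 + 3*d - 14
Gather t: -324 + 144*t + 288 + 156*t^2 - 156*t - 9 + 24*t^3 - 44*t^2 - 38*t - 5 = 24*t^3 + 112*t^2 - 50*t - 50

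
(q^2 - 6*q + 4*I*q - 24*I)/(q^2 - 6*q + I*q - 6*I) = (q + 4*I)/(q + I)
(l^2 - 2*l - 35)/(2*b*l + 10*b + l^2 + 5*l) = (l - 7)/(2*b + l)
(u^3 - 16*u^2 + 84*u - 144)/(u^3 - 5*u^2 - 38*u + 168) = (u^2 - 12*u + 36)/(u^2 - u - 42)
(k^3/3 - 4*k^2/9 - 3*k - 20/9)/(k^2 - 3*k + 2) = (3*k^3 - 4*k^2 - 27*k - 20)/(9*(k^2 - 3*k + 2))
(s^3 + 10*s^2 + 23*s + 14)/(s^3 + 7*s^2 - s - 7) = (s + 2)/(s - 1)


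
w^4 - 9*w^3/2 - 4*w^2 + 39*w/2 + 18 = (w - 4)*(w - 3)*(w + 1)*(w + 3/2)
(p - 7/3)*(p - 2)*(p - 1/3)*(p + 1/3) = p^4 - 13*p^3/3 + 41*p^2/9 + 13*p/27 - 14/27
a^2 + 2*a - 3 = (a - 1)*(a + 3)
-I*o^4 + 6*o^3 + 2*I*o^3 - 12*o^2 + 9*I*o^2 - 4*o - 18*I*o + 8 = (o - 2)*(o + I)*(o + 4*I)*(-I*o + 1)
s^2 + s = s*(s + 1)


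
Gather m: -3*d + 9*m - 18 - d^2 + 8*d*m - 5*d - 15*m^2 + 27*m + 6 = -d^2 - 8*d - 15*m^2 + m*(8*d + 36) - 12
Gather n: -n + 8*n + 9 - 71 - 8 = 7*n - 70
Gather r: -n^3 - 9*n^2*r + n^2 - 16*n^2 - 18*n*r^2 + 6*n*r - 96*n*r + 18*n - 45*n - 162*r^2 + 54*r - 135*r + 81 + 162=-n^3 - 15*n^2 - 27*n + r^2*(-18*n - 162) + r*(-9*n^2 - 90*n - 81) + 243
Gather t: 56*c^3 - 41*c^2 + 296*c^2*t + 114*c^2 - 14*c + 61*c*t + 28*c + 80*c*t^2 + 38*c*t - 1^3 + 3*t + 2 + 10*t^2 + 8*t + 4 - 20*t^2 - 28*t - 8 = 56*c^3 + 73*c^2 + 14*c + t^2*(80*c - 10) + t*(296*c^2 + 99*c - 17) - 3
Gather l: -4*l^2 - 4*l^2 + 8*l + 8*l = -8*l^2 + 16*l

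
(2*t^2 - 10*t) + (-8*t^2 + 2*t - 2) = -6*t^2 - 8*t - 2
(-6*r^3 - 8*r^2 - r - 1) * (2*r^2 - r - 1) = -12*r^5 - 10*r^4 + 12*r^3 + 7*r^2 + 2*r + 1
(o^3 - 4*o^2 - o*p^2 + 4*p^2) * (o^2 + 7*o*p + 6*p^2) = o^5 + 7*o^4*p - 4*o^4 + 5*o^3*p^2 - 28*o^3*p - 7*o^2*p^3 - 20*o^2*p^2 - 6*o*p^4 + 28*o*p^3 + 24*p^4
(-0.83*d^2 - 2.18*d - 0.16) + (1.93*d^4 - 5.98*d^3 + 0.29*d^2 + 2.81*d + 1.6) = 1.93*d^4 - 5.98*d^3 - 0.54*d^2 + 0.63*d + 1.44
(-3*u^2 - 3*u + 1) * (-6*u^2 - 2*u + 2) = 18*u^4 + 24*u^3 - 6*u^2 - 8*u + 2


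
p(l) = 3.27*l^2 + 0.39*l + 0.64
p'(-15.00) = -97.71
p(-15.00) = 730.54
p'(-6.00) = -38.85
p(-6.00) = 116.02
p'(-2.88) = -18.45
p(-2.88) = 26.64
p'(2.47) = 16.54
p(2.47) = 21.55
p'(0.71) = 5.03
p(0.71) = 2.57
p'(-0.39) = -2.16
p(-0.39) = 0.99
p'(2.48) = 16.61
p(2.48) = 21.72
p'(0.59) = 4.25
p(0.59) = 2.01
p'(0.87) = 6.08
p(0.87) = 3.45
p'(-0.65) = -3.86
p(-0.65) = 1.77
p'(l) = 6.54*l + 0.39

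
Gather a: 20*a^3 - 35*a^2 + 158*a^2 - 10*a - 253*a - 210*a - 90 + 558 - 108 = 20*a^3 + 123*a^2 - 473*a + 360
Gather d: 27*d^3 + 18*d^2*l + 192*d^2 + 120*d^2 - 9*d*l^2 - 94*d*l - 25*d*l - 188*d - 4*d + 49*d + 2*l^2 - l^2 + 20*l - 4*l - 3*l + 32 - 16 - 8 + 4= 27*d^3 + d^2*(18*l + 312) + d*(-9*l^2 - 119*l - 143) + l^2 + 13*l + 12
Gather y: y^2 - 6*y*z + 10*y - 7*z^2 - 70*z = y^2 + y*(10 - 6*z) - 7*z^2 - 70*z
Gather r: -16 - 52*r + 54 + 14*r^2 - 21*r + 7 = 14*r^2 - 73*r + 45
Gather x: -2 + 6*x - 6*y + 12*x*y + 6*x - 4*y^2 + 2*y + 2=x*(12*y + 12) - 4*y^2 - 4*y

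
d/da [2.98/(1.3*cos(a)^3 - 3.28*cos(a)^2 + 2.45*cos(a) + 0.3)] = (11.622*cos(a)^2 - 19.5488*cos(a) + 7.301)*sin(a)/(1.3*cos(a)^3 - 3.28*cos(a)^2 + 2.45*cos(a) + 0.3)^2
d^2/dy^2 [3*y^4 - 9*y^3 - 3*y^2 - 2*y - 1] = 36*y^2 - 54*y - 6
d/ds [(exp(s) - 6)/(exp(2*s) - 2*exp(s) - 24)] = -exp(s)/(exp(2*s) + 8*exp(s) + 16)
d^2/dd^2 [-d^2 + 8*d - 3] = -2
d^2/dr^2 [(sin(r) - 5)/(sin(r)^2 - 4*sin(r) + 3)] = (-9*(1 - cos(2*r))^2/4 - 143*sin(r)/4 - 15*sin(3*r)/4 + 17*cos(2*r)/2 + cos(4*r) + 193/2)/((sin(r) - 3)^3*(sin(r) - 1)^2)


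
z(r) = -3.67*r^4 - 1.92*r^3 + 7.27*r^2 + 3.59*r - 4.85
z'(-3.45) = 487.68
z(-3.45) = -371.79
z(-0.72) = -3.94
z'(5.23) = -2177.98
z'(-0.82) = -4.11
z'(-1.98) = 66.17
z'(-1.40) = 12.23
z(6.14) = -5369.19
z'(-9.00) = 10107.89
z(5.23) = -2807.71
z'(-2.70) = 211.29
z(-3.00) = -195.62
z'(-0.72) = -4.39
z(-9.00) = -22127.48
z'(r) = -14.68*r^3 - 5.76*r^2 + 14.54*r + 3.59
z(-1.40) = -4.46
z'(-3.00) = 304.49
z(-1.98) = -24.96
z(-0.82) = -3.51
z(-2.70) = -118.79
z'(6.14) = -3522.35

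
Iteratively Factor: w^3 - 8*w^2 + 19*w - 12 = (w - 3)*(w^2 - 5*w + 4) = (w - 3)*(w - 1)*(w - 4)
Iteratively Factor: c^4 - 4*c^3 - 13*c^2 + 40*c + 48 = (c - 4)*(c^3 - 13*c - 12) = (c - 4)*(c + 3)*(c^2 - 3*c - 4) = (c - 4)^2*(c + 3)*(c + 1)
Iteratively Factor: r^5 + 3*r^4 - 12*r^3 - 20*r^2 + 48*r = (r + 3)*(r^4 - 12*r^2 + 16*r) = (r - 2)*(r + 3)*(r^3 + 2*r^2 - 8*r) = r*(r - 2)*(r + 3)*(r^2 + 2*r - 8) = r*(r - 2)*(r + 3)*(r + 4)*(r - 2)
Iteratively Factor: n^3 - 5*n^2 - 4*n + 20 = (n + 2)*(n^2 - 7*n + 10) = (n - 2)*(n + 2)*(n - 5)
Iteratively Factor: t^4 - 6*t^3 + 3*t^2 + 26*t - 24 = (t - 1)*(t^3 - 5*t^2 - 2*t + 24) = (t - 4)*(t - 1)*(t^2 - t - 6) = (t - 4)*(t - 3)*(t - 1)*(t + 2)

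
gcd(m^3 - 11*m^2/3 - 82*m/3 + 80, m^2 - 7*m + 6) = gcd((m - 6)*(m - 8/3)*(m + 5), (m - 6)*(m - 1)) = m - 6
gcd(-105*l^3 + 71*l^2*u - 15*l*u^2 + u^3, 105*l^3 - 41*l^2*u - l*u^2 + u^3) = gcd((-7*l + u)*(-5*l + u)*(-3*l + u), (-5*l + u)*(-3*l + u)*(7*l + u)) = 15*l^2 - 8*l*u + u^2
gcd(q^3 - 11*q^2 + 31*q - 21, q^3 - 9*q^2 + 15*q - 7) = q^2 - 8*q + 7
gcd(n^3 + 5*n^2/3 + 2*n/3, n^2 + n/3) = n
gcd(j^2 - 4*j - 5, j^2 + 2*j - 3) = 1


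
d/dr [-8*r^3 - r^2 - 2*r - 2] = -24*r^2 - 2*r - 2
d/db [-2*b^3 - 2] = -6*b^2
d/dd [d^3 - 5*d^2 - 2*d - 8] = 3*d^2 - 10*d - 2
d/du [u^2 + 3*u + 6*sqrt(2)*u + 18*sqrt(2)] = 2*u + 3 + 6*sqrt(2)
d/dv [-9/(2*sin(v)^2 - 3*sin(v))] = 9*(4*sin(v) - 3)*cos(v)/((2*sin(v) - 3)^2*sin(v)^2)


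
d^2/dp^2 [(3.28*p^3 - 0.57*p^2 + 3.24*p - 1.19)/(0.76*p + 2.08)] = (3.789056*p^3 + 31.110144*p^2 + 85.143552*p - 16.550368)/(0.438976*p^3 + 3.604224*p^2 + 9.864192*p + 8.998912)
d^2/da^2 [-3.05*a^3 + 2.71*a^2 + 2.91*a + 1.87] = 5.42 - 18.3*a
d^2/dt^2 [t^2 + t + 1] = 2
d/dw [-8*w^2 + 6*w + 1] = 6 - 16*w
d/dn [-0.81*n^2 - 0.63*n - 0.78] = -1.62*n - 0.63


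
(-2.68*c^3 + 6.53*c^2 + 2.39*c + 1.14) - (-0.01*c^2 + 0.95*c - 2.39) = -2.68*c^3 + 6.54*c^2 + 1.44*c + 3.53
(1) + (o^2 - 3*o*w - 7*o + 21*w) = o^2 - 3*o*w - 7*o + 21*w + 1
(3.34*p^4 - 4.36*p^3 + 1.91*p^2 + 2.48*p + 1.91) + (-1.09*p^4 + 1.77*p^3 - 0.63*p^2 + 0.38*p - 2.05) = 2.25*p^4 - 2.59*p^3 + 1.28*p^2 + 2.86*p - 0.14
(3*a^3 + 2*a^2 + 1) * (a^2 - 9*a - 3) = 3*a^5 - 25*a^4 - 27*a^3 - 5*a^2 - 9*a - 3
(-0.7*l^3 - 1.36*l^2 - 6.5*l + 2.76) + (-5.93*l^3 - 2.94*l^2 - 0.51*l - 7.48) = -6.63*l^3 - 4.3*l^2 - 7.01*l - 4.72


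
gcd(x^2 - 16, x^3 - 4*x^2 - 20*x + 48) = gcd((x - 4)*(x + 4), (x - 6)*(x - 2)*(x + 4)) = x + 4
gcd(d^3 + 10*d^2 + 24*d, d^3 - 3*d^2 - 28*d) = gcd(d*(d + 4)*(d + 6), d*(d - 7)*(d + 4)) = d^2 + 4*d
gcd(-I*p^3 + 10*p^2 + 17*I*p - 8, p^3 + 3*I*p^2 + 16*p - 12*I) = 1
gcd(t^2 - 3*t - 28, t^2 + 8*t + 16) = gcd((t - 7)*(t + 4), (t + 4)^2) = t + 4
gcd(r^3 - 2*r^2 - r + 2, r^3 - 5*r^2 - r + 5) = r^2 - 1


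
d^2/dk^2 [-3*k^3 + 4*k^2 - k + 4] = 8 - 18*k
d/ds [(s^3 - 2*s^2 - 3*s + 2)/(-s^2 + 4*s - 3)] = (-s^4 + 8*s^3 - 20*s^2 + 16*s + 1)/(s^4 - 8*s^3 + 22*s^2 - 24*s + 9)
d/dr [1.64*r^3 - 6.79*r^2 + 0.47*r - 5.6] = 4.92*r^2 - 13.58*r + 0.47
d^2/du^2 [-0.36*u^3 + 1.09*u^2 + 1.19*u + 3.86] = 2.18 - 2.16*u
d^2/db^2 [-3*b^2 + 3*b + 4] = -6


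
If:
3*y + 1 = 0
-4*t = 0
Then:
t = 0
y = -1/3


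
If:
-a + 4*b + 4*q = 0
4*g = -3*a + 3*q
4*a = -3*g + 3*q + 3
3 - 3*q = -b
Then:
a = 228/109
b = -39/109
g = -99/109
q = 96/109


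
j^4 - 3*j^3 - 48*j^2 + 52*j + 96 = (j - 8)*(j - 2)*(j + 1)*(j + 6)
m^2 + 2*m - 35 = (m - 5)*(m + 7)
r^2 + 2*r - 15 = (r - 3)*(r + 5)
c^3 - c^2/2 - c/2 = c*(c - 1)*(c + 1/2)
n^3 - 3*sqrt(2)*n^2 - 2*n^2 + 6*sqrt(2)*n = n*(n - 2)*(n - 3*sqrt(2))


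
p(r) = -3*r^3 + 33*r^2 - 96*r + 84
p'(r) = -9*r^2 + 66*r - 96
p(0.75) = 29.30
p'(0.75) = -51.56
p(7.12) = -9.44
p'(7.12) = -82.33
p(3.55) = 24.87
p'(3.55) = 24.88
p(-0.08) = 91.89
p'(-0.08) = -101.34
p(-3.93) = 1153.06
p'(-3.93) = -494.38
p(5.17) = 55.17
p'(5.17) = 4.66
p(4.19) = 40.43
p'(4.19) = 22.54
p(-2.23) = 495.45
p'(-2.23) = -287.94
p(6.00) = 48.00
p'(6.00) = -24.00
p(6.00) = 48.00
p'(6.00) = -24.00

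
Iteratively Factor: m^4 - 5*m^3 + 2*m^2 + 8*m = (m)*(m^3 - 5*m^2 + 2*m + 8) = m*(m + 1)*(m^2 - 6*m + 8) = m*(m - 2)*(m + 1)*(m - 4)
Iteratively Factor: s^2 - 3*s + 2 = (s - 2)*(s - 1)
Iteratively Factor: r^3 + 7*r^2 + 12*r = (r + 4)*(r^2 + 3*r) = r*(r + 4)*(r + 3)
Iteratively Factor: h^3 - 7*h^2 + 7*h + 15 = (h - 3)*(h^2 - 4*h - 5) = (h - 5)*(h - 3)*(h + 1)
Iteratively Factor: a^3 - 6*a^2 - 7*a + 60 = (a - 5)*(a^2 - a - 12) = (a - 5)*(a - 4)*(a + 3)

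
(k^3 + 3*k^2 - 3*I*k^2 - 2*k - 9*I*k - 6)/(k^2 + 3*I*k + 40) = (k^3 + 3*k^2*(1 - I) - k*(2 + 9*I) - 6)/(k^2 + 3*I*k + 40)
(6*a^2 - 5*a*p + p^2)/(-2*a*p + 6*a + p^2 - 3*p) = (-3*a + p)/(p - 3)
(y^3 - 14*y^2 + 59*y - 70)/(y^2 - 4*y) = (y^3 - 14*y^2 + 59*y - 70)/(y*(y - 4))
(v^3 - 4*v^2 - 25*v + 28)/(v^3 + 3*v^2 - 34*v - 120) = (v^2 - 8*v + 7)/(v^2 - v - 30)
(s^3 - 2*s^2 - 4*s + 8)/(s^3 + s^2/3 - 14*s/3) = 3*(s^2 - 4)/(s*(3*s + 7))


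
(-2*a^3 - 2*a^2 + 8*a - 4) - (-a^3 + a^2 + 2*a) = -a^3 - 3*a^2 + 6*a - 4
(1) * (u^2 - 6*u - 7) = u^2 - 6*u - 7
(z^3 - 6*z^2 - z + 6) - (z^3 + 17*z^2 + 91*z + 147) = -23*z^2 - 92*z - 141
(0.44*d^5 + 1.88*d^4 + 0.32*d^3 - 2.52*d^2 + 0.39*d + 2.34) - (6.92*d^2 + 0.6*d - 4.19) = 0.44*d^5 + 1.88*d^4 + 0.32*d^3 - 9.44*d^2 - 0.21*d + 6.53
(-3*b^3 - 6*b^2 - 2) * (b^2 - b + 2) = -3*b^5 - 3*b^4 - 14*b^2 + 2*b - 4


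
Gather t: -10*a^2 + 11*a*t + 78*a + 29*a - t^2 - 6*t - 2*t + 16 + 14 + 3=-10*a^2 + 107*a - t^2 + t*(11*a - 8) + 33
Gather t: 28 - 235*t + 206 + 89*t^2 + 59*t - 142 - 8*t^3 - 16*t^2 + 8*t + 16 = -8*t^3 + 73*t^2 - 168*t + 108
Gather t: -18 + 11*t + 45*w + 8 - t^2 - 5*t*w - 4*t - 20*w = -t^2 + t*(7 - 5*w) + 25*w - 10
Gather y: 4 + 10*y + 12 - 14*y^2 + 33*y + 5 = -14*y^2 + 43*y + 21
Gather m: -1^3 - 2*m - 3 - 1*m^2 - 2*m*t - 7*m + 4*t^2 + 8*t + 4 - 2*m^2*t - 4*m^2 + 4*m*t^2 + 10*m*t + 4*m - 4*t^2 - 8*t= m^2*(-2*t - 5) + m*(4*t^2 + 8*t - 5)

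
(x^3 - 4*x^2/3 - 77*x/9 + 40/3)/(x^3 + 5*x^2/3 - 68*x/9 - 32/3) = (3*x - 5)/(3*x + 4)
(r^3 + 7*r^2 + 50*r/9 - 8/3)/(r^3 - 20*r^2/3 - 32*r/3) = (r^2 + 17*r/3 - 2)/(r*(r - 8))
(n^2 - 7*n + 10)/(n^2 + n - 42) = (n^2 - 7*n + 10)/(n^2 + n - 42)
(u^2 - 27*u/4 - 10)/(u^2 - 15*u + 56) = (u + 5/4)/(u - 7)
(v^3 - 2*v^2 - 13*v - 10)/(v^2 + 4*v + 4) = (v^2 - 4*v - 5)/(v + 2)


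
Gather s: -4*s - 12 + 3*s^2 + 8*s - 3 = 3*s^2 + 4*s - 15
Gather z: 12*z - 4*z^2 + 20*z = -4*z^2 + 32*z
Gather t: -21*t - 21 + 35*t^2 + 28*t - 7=35*t^2 + 7*t - 28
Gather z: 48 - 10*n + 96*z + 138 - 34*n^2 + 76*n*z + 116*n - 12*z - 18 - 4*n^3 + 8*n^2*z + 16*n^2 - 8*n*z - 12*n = -4*n^3 - 18*n^2 + 94*n + z*(8*n^2 + 68*n + 84) + 168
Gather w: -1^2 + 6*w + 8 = 6*w + 7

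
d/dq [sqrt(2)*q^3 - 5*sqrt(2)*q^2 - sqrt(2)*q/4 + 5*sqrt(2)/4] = sqrt(2)*(12*q^2 - 40*q - 1)/4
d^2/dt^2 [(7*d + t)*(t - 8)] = 2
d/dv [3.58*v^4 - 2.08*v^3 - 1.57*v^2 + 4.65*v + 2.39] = 14.32*v^3 - 6.24*v^2 - 3.14*v + 4.65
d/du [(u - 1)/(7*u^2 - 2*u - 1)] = (-7*u^2 + 14*u - 3)/(49*u^4 - 28*u^3 - 10*u^2 + 4*u + 1)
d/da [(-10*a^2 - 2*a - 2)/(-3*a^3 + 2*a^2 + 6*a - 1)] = 2*(-15*a^4 - 6*a^3 - 37*a^2 + 14*a + 7)/(9*a^6 - 12*a^5 - 32*a^4 + 30*a^3 + 32*a^2 - 12*a + 1)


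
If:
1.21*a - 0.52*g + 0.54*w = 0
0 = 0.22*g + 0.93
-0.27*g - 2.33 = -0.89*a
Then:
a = 1.34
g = -4.23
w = -7.06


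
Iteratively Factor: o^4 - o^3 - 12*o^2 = (o + 3)*(o^3 - 4*o^2) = (o - 4)*(o + 3)*(o^2) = o*(o - 4)*(o + 3)*(o)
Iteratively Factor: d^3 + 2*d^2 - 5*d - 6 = (d - 2)*(d^2 + 4*d + 3) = (d - 2)*(d + 1)*(d + 3)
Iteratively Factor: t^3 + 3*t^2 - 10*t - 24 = (t + 2)*(t^2 + t - 12) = (t - 3)*(t + 2)*(t + 4)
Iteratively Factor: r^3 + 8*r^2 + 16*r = (r + 4)*(r^2 + 4*r) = r*(r + 4)*(r + 4)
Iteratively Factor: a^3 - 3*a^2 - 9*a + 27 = (a + 3)*(a^2 - 6*a + 9) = (a - 3)*(a + 3)*(a - 3)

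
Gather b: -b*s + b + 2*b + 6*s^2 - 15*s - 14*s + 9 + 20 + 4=b*(3 - s) + 6*s^2 - 29*s + 33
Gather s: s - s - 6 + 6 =0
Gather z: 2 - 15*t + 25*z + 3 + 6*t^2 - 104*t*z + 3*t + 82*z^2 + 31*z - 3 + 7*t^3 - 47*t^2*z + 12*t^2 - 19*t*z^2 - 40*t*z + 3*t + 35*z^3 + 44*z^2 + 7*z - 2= 7*t^3 + 18*t^2 - 9*t + 35*z^3 + z^2*(126 - 19*t) + z*(-47*t^2 - 144*t + 63)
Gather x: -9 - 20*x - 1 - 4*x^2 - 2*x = -4*x^2 - 22*x - 10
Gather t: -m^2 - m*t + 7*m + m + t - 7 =-m^2 + 8*m + t*(1 - m) - 7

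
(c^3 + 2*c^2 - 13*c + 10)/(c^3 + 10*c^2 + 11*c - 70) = (c - 1)/(c + 7)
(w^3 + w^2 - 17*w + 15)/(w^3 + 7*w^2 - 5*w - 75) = (w - 1)/(w + 5)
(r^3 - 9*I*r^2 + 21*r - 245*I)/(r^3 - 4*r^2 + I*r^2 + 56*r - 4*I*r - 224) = (r^2 - 2*I*r + 35)/(r^2 + r*(-4 + 8*I) - 32*I)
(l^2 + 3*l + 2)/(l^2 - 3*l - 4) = (l + 2)/(l - 4)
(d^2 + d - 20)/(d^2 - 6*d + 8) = (d + 5)/(d - 2)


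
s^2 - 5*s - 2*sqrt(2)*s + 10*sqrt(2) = (s - 5)*(s - 2*sqrt(2))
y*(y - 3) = y^2 - 3*y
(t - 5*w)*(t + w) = t^2 - 4*t*w - 5*w^2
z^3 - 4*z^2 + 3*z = z*(z - 3)*(z - 1)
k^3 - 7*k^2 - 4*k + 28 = (k - 7)*(k - 2)*(k + 2)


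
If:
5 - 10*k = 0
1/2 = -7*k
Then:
No Solution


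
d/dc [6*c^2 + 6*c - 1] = 12*c + 6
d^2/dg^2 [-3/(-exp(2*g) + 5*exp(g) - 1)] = 3*((5 - 4*exp(g))*(exp(2*g) - 5*exp(g) + 1) + 2*(2*exp(g) - 5)^2*exp(g))*exp(g)/(exp(2*g) - 5*exp(g) + 1)^3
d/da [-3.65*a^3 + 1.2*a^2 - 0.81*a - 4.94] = -10.95*a^2 + 2.4*a - 0.81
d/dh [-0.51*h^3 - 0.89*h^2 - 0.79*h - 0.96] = -1.53*h^2 - 1.78*h - 0.79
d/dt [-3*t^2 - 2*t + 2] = -6*t - 2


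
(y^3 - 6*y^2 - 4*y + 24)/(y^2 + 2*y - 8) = (y^2 - 4*y - 12)/(y + 4)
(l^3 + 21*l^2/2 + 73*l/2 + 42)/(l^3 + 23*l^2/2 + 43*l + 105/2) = (l + 4)/(l + 5)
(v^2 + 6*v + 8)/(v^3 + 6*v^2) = (v^2 + 6*v + 8)/(v^2*(v + 6))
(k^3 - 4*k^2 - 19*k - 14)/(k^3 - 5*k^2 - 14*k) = (k + 1)/k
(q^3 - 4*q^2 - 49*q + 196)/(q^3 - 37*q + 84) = (q - 7)/(q - 3)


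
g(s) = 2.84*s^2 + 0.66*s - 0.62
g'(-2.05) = -10.98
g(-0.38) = -0.46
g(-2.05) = 9.96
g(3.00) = 26.92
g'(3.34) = 19.63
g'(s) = 5.68*s + 0.66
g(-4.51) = 54.17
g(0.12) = -0.50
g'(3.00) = 17.70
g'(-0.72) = -3.43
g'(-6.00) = -33.42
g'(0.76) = 4.98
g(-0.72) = 0.38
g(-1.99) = 9.31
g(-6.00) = 97.66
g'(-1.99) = -10.64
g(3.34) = 33.27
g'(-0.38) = -1.50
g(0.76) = 1.52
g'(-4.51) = -24.96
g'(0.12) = 1.34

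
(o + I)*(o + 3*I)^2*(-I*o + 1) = -I*o^4 + 8*o^3 + 22*I*o^2 - 24*o - 9*I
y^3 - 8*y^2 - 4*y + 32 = (y - 8)*(y - 2)*(y + 2)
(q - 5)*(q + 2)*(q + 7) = q^3 + 4*q^2 - 31*q - 70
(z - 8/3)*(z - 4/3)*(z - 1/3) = z^3 - 13*z^2/3 + 44*z/9 - 32/27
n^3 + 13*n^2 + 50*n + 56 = (n + 2)*(n + 4)*(n + 7)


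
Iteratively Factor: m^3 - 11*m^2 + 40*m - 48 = (m - 4)*(m^2 - 7*m + 12) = (m - 4)^2*(m - 3)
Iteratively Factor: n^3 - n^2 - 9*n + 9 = (n + 3)*(n^2 - 4*n + 3) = (n - 1)*(n + 3)*(n - 3)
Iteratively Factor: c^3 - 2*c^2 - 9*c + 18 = (c + 3)*(c^2 - 5*c + 6) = (c - 2)*(c + 3)*(c - 3)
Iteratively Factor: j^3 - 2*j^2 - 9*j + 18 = (j - 3)*(j^2 + j - 6) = (j - 3)*(j + 3)*(j - 2)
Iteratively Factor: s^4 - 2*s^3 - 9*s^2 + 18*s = (s + 3)*(s^3 - 5*s^2 + 6*s) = (s - 2)*(s + 3)*(s^2 - 3*s) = s*(s - 2)*(s + 3)*(s - 3)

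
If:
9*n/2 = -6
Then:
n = -4/3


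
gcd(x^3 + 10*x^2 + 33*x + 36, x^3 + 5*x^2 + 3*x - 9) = x^2 + 6*x + 9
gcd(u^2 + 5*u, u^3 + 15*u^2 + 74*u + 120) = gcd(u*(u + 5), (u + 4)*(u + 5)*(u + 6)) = u + 5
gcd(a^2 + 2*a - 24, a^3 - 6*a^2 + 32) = a - 4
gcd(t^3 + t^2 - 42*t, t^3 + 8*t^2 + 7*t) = t^2 + 7*t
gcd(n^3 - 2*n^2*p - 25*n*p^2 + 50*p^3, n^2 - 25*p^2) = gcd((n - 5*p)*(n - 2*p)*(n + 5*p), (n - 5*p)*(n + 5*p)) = -n^2 + 25*p^2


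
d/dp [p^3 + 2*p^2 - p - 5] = 3*p^2 + 4*p - 1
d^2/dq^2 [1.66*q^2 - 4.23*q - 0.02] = 3.32000000000000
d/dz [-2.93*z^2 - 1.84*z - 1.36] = -5.86*z - 1.84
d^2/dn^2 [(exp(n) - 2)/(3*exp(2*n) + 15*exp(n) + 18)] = (exp(4*n) - 13*exp(3*n) - 66*exp(2*n) - 32*exp(n) + 96)*exp(n)/(3*(exp(6*n) + 15*exp(5*n) + 93*exp(4*n) + 305*exp(3*n) + 558*exp(2*n) + 540*exp(n) + 216))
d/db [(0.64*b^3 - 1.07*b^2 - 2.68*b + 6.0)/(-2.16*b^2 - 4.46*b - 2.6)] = (-1.3824*b^4 - 5.7088*b^3 - 6.0086*b^2 + 31.484*b + 33.728)/(4.6656*b^4 + 19.2672*b^3 + 31.1236*b^2 + 23.192*b + 6.76)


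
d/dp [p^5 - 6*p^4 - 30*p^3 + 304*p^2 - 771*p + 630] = 5*p^4 - 24*p^3 - 90*p^2 + 608*p - 771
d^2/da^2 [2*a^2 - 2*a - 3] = 4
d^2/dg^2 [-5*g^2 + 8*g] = -10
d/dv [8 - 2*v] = -2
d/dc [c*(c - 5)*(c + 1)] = 3*c^2 - 8*c - 5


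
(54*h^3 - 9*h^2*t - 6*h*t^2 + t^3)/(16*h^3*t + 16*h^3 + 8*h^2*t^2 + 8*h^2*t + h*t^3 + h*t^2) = (54*h^3 - 9*h^2*t - 6*h*t^2 + t^3)/(h*(16*h^2*t + 16*h^2 + 8*h*t^2 + 8*h*t + t^3 + t^2))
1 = 1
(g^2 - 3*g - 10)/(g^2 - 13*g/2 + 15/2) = 2*(g + 2)/(2*g - 3)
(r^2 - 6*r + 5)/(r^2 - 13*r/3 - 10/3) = 3*(r - 1)/(3*r + 2)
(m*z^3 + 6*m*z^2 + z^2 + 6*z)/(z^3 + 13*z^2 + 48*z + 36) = z*(m*z + 1)/(z^2 + 7*z + 6)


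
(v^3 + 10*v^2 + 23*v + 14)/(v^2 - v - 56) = (v^2 + 3*v + 2)/(v - 8)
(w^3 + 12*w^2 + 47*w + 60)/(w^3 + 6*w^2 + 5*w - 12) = (w + 5)/(w - 1)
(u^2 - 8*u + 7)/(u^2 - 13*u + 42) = (u - 1)/(u - 6)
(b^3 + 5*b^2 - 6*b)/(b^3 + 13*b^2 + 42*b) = (b - 1)/(b + 7)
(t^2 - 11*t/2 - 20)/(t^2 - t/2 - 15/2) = (t - 8)/(t - 3)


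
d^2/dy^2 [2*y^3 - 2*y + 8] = 12*y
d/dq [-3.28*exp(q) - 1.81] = -3.28*exp(q)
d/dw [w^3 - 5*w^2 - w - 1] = 3*w^2 - 10*w - 1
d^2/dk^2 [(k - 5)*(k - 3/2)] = 2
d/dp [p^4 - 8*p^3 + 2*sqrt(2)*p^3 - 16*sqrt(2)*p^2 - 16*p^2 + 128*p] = 4*p^3 - 24*p^2 + 6*sqrt(2)*p^2 - 32*sqrt(2)*p - 32*p + 128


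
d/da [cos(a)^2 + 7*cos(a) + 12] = -(2*cos(a) + 7)*sin(a)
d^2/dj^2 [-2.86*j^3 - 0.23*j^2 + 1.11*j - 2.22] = -17.16*j - 0.46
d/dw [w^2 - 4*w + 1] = 2*w - 4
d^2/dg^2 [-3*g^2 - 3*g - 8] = -6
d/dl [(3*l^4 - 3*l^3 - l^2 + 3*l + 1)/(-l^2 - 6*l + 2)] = (-6*l^5 - 51*l^4 + 60*l^3 - 9*l^2 - 2*l + 12)/(l^4 + 12*l^3 + 32*l^2 - 24*l + 4)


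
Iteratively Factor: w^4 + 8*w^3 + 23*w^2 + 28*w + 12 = (w + 2)*(w^3 + 6*w^2 + 11*w + 6) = (w + 1)*(w + 2)*(w^2 + 5*w + 6) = (w + 1)*(w + 2)^2*(w + 3)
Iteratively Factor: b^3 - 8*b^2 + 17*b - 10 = (b - 5)*(b^2 - 3*b + 2) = (b - 5)*(b - 2)*(b - 1)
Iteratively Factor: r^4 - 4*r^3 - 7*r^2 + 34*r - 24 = (r - 2)*(r^3 - 2*r^2 - 11*r + 12) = (r - 2)*(r + 3)*(r^2 - 5*r + 4) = (r - 4)*(r - 2)*(r + 3)*(r - 1)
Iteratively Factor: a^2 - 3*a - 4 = (a - 4)*(a + 1)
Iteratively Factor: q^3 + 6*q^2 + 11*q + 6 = (q + 3)*(q^2 + 3*q + 2) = (q + 2)*(q + 3)*(q + 1)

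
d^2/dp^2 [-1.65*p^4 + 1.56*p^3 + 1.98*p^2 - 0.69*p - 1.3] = -19.8*p^2 + 9.36*p + 3.96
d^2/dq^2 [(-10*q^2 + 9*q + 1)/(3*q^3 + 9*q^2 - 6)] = 2*(-10*q^6 + 27*q^5 + 87*q^4 - 35*q^3 - 45*q^2 + 168*q - 34)/(3*(q^9 + 9*q^8 + 27*q^7 + 21*q^6 - 36*q^5 - 54*q^4 + 12*q^3 + 36*q^2 - 8))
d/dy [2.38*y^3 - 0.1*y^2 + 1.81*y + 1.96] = 7.14*y^2 - 0.2*y + 1.81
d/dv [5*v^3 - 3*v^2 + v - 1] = 15*v^2 - 6*v + 1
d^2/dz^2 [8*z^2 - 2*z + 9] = 16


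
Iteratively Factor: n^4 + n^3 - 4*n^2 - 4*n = (n - 2)*(n^3 + 3*n^2 + 2*n) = n*(n - 2)*(n^2 + 3*n + 2) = n*(n - 2)*(n + 2)*(n + 1)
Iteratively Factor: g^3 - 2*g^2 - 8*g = (g)*(g^2 - 2*g - 8) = g*(g + 2)*(g - 4)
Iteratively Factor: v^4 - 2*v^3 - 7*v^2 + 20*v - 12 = (v - 2)*(v^3 - 7*v + 6) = (v - 2)^2*(v^2 + 2*v - 3) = (v - 2)^2*(v - 1)*(v + 3)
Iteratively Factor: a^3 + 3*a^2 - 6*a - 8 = (a - 2)*(a^2 + 5*a + 4) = (a - 2)*(a + 4)*(a + 1)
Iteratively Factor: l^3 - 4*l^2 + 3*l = (l - 1)*(l^2 - 3*l) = l*(l - 1)*(l - 3)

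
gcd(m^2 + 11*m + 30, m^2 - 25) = m + 5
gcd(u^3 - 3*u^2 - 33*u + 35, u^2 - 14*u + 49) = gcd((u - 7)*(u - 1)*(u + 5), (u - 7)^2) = u - 7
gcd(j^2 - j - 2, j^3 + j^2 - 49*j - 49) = j + 1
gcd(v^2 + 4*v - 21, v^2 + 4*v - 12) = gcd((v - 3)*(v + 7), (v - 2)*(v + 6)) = 1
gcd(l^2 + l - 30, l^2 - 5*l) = l - 5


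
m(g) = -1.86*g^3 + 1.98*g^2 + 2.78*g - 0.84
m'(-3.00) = -59.32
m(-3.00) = 58.86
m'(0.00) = 2.78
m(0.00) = -0.84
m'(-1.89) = -24.64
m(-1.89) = 13.54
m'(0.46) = 3.42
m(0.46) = 0.68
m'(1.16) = -0.13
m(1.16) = 2.15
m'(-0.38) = 0.47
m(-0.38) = -1.51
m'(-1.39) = -13.51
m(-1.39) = 4.12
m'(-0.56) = -1.19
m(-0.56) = -1.45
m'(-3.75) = -90.54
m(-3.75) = 114.66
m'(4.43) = -89.18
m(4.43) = -111.37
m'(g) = -5.58*g^2 + 3.96*g + 2.78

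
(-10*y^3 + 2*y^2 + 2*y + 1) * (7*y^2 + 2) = -70*y^5 + 14*y^4 - 6*y^3 + 11*y^2 + 4*y + 2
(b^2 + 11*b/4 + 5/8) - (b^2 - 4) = 11*b/4 + 37/8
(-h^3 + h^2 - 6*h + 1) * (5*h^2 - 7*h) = -5*h^5 + 12*h^4 - 37*h^3 + 47*h^2 - 7*h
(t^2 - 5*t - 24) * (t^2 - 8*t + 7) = t^4 - 13*t^3 + 23*t^2 + 157*t - 168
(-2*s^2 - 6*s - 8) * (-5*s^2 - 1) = 10*s^4 + 30*s^3 + 42*s^2 + 6*s + 8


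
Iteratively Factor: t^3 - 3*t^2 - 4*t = (t + 1)*(t^2 - 4*t) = t*(t + 1)*(t - 4)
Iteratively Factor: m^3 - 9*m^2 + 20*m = (m)*(m^2 - 9*m + 20) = m*(m - 4)*(m - 5)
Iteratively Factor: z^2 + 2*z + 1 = (z + 1)*(z + 1)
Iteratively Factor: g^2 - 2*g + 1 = (g - 1)*(g - 1)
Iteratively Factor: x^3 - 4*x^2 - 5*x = (x + 1)*(x^2 - 5*x) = x*(x + 1)*(x - 5)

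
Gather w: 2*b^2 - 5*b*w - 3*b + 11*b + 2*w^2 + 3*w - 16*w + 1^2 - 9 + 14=2*b^2 + 8*b + 2*w^2 + w*(-5*b - 13) + 6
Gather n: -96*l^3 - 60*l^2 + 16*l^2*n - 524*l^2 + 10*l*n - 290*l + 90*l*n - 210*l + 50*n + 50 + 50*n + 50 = -96*l^3 - 584*l^2 - 500*l + n*(16*l^2 + 100*l + 100) + 100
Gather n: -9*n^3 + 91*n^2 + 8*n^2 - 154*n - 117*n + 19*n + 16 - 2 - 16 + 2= -9*n^3 + 99*n^2 - 252*n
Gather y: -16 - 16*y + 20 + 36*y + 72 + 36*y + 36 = 56*y + 112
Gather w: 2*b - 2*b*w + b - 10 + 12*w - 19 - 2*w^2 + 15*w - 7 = 3*b - 2*w^2 + w*(27 - 2*b) - 36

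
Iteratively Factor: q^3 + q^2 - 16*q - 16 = (q + 4)*(q^2 - 3*q - 4) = (q + 1)*(q + 4)*(q - 4)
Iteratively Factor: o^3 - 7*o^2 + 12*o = (o - 4)*(o^2 - 3*o) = (o - 4)*(o - 3)*(o)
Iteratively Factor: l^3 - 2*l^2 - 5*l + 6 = (l - 3)*(l^2 + l - 2) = (l - 3)*(l - 1)*(l + 2)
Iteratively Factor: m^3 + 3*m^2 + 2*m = (m + 2)*(m^2 + m) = m*(m + 2)*(m + 1)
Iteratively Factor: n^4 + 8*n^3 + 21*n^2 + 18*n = (n)*(n^3 + 8*n^2 + 21*n + 18) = n*(n + 2)*(n^2 + 6*n + 9) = n*(n + 2)*(n + 3)*(n + 3)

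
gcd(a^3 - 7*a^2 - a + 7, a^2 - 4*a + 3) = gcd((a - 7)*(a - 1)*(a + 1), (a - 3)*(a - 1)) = a - 1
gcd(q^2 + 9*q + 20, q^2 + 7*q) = 1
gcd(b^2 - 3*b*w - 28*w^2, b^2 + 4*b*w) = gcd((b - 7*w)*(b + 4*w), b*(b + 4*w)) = b + 4*w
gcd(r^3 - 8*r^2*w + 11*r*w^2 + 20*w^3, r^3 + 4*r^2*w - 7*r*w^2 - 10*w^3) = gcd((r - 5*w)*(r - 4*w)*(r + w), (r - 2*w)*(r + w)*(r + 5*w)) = r + w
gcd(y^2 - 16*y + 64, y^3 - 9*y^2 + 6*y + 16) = y - 8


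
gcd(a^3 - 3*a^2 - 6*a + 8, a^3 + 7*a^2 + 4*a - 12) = a^2 + a - 2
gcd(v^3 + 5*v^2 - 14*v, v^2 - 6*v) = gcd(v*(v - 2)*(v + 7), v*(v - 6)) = v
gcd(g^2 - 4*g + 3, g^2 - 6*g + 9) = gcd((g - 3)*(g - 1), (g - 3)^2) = g - 3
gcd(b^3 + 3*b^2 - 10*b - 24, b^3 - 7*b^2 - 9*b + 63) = b - 3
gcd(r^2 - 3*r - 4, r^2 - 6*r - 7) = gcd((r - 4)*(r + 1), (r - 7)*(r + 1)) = r + 1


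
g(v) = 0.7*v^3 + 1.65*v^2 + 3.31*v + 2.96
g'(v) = 2.1*v^2 + 3.3*v + 3.31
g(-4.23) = -34.50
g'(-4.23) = 26.93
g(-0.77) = 1.07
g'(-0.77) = 2.01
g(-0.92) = 0.77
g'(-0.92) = 2.05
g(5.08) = 154.12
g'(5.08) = 74.27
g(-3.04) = -11.52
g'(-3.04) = 12.69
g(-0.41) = 1.83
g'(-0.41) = 2.31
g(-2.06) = -2.98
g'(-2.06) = 5.42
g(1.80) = 18.35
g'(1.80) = 16.05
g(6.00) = 233.42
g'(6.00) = 98.71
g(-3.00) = -11.02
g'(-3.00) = 12.31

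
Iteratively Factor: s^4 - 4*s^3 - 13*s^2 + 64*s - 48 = (s - 3)*(s^3 - s^2 - 16*s + 16) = (s - 4)*(s - 3)*(s^2 + 3*s - 4) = (s - 4)*(s - 3)*(s - 1)*(s + 4)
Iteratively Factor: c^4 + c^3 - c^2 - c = (c + 1)*(c^3 - c) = c*(c + 1)*(c^2 - 1) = c*(c + 1)^2*(c - 1)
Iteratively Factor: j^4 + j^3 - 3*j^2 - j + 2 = (j + 1)*(j^3 - 3*j + 2) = (j - 1)*(j + 1)*(j^2 + j - 2) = (j - 1)^2*(j + 1)*(j + 2)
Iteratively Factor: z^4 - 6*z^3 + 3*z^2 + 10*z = (z)*(z^3 - 6*z^2 + 3*z + 10) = z*(z + 1)*(z^2 - 7*z + 10) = z*(z - 2)*(z + 1)*(z - 5)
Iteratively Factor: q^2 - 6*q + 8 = (q - 2)*(q - 4)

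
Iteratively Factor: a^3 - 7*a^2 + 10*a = (a)*(a^2 - 7*a + 10) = a*(a - 2)*(a - 5)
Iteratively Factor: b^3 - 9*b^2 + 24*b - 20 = (b - 2)*(b^2 - 7*b + 10) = (b - 5)*(b - 2)*(b - 2)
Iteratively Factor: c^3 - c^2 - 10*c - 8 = (c + 2)*(c^2 - 3*c - 4) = (c - 4)*(c + 2)*(c + 1)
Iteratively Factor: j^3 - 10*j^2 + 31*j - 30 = (j - 5)*(j^2 - 5*j + 6) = (j - 5)*(j - 3)*(j - 2)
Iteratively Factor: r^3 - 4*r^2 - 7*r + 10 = (r - 1)*(r^2 - 3*r - 10) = (r - 1)*(r + 2)*(r - 5)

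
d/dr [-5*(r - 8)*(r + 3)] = 25 - 10*r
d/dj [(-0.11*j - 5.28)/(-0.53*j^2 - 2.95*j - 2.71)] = (0.0583*j^2 + 0.3245*j - (0.11*j + 5.28)*(1.06*j + 2.95) + 0.2981)/(0.53*j^2 + 2.95*j + 2.71)^2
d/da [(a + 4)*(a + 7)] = 2*a + 11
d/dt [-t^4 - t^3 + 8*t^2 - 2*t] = -4*t^3 - 3*t^2 + 16*t - 2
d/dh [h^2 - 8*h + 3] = 2*h - 8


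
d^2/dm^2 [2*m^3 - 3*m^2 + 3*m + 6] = 12*m - 6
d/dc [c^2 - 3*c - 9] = 2*c - 3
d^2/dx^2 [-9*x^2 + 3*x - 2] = -18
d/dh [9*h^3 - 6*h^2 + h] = 27*h^2 - 12*h + 1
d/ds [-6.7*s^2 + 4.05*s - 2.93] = 4.05 - 13.4*s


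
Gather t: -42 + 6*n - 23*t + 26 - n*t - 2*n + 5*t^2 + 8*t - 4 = 4*n + 5*t^2 + t*(-n - 15) - 20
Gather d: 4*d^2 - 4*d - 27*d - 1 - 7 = 4*d^2 - 31*d - 8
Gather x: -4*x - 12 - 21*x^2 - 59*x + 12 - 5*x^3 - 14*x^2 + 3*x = -5*x^3 - 35*x^2 - 60*x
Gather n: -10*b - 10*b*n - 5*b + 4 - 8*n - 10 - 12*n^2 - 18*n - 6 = -15*b - 12*n^2 + n*(-10*b - 26) - 12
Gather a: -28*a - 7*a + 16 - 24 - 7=-35*a - 15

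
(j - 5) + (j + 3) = 2*j - 2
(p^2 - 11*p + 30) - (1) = p^2 - 11*p + 29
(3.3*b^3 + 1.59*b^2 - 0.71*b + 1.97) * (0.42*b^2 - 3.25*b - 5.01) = 1.386*b^5 - 10.0572*b^4 - 21.9987*b^3 - 4.831*b^2 - 2.8454*b - 9.8697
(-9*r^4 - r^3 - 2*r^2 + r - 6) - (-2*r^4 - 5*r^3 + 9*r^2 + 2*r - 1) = -7*r^4 + 4*r^3 - 11*r^2 - r - 5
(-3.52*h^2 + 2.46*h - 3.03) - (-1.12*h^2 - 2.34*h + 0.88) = -2.4*h^2 + 4.8*h - 3.91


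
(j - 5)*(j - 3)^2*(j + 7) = j^4 - 4*j^3 - 38*j^2 + 228*j - 315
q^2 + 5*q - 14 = (q - 2)*(q + 7)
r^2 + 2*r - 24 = (r - 4)*(r + 6)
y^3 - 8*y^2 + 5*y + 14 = (y - 7)*(y - 2)*(y + 1)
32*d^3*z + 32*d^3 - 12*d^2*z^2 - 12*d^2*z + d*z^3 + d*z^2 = (-8*d + z)*(-4*d + z)*(d*z + d)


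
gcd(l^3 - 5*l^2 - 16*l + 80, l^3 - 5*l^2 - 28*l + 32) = l + 4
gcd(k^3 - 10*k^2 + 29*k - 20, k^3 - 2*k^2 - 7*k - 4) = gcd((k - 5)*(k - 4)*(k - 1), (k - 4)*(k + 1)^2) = k - 4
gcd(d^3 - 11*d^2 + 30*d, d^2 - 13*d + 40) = d - 5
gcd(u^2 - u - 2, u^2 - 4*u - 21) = 1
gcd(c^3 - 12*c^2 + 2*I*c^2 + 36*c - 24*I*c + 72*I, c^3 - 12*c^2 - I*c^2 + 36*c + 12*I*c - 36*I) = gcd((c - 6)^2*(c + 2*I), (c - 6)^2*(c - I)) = c^2 - 12*c + 36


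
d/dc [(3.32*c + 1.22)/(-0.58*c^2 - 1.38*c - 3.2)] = (1.9256*c^2 + 1.4152*c - 8.9404)/(0.3364*c^4 + 1.6008*c^3 + 5.6164*c^2 + 8.832*c + 10.24)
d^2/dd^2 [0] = 0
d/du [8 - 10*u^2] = -20*u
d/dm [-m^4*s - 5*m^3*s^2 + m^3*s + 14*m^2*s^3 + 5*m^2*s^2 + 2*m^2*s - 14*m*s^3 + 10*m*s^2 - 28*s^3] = s*(-4*m^3 - 15*m^2*s + 3*m^2 + 28*m*s^2 + 10*m*s + 4*m - 14*s^2 + 10*s)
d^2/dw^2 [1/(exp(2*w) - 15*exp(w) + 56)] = ((15 - 4*exp(w))*(exp(2*w) - 15*exp(w) + 56) + 2*(2*exp(w) - 15)^2*exp(w))*exp(w)/(exp(2*w) - 15*exp(w) + 56)^3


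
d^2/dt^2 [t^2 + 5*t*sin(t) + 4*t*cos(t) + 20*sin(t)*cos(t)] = -5*t*sin(t) - 4*t*cos(t) - 8*sin(t) - 40*sin(2*t) + 10*cos(t) + 2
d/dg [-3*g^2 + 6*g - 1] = 6 - 6*g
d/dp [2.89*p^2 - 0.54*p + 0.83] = 5.78*p - 0.54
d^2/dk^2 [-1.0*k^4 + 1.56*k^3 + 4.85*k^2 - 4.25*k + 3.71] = -12.0*k^2 + 9.36*k + 9.7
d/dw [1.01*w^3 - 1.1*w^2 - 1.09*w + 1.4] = 3.03*w^2 - 2.2*w - 1.09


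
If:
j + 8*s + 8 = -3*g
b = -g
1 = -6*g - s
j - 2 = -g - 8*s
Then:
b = 5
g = -5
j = -225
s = 29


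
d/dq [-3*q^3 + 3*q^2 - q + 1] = -9*q^2 + 6*q - 1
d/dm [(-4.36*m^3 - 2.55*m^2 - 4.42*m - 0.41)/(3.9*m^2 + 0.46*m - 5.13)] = (-17.004*m^4 - 4.0112*m^3 + 83.1654*m^2 + 29.361*m + 22.8632)/(15.21*m^4 + 3.588*m^3 - 39.8024*m^2 - 4.7196*m + 26.3169)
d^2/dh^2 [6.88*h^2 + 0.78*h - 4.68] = 13.7600000000000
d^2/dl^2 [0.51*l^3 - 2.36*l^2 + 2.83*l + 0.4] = 3.06*l - 4.72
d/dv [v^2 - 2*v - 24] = 2*v - 2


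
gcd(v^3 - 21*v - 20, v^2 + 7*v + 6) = v + 1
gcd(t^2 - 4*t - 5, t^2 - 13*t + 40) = t - 5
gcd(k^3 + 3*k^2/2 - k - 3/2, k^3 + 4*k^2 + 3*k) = k + 1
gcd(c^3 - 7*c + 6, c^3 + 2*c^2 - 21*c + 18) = c - 1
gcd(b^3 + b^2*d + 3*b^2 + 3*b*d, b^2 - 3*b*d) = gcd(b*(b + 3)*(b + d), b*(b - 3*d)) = b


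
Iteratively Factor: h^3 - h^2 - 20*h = (h - 5)*(h^2 + 4*h) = h*(h - 5)*(h + 4)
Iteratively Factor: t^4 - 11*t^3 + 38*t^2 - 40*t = (t - 5)*(t^3 - 6*t^2 + 8*t) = (t - 5)*(t - 4)*(t^2 - 2*t) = (t - 5)*(t - 4)*(t - 2)*(t)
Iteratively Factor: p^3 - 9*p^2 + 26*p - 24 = (p - 3)*(p^2 - 6*p + 8) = (p - 4)*(p - 3)*(p - 2)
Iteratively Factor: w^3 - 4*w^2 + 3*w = (w - 3)*(w^2 - w) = w*(w - 3)*(w - 1)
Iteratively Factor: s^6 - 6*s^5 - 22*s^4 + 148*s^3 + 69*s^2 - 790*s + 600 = (s - 2)*(s^5 - 4*s^4 - 30*s^3 + 88*s^2 + 245*s - 300) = (s - 2)*(s + 4)*(s^4 - 8*s^3 + 2*s^2 + 80*s - 75) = (s - 2)*(s + 3)*(s + 4)*(s^3 - 11*s^2 + 35*s - 25) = (s - 2)*(s - 1)*(s + 3)*(s + 4)*(s^2 - 10*s + 25) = (s - 5)*(s - 2)*(s - 1)*(s + 3)*(s + 4)*(s - 5)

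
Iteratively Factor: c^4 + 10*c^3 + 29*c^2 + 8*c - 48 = (c + 3)*(c^3 + 7*c^2 + 8*c - 16) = (c + 3)*(c + 4)*(c^2 + 3*c - 4) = (c + 3)*(c + 4)^2*(c - 1)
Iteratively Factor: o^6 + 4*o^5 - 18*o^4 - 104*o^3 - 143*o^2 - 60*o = (o + 1)*(o^5 + 3*o^4 - 21*o^3 - 83*o^2 - 60*o) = (o + 1)*(o + 3)*(o^4 - 21*o^2 - 20*o) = (o + 1)^2*(o + 3)*(o^3 - o^2 - 20*o) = (o + 1)^2*(o + 3)*(o + 4)*(o^2 - 5*o) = o*(o + 1)^2*(o + 3)*(o + 4)*(o - 5)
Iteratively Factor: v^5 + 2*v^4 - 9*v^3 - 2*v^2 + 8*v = (v + 1)*(v^4 + v^3 - 10*v^2 + 8*v) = (v - 1)*(v + 1)*(v^3 + 2*v^2 - 8*v) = (v - 2)*(v - 1)*(v + 1)*(v^2 + 4*v) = (v - 2)*(v - 1)*(v + 1)*(v + 4)*(v)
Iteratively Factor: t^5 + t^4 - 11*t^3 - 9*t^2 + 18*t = (t + 2)*(t^4 - t^3 - 9*t^2 + 9*t) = (t - 3)*(t + 2)*(t^3 + 2*t^2 - 3*t) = (t - 3)*(t - 1)*(t + 2)*(t^2 + 3*t) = (t - 3)*(t - 1)*(t + 2)*(t + 3)*(t)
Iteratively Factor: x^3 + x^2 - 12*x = (x - 3)*(x^2 + 4*x) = x*(x - 3)*(x + 4)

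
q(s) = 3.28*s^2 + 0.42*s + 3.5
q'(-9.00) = -58.62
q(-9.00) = 265.40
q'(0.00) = 0.42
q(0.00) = 3.50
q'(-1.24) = -7.71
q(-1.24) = 8.02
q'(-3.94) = -25.43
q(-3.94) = 52.76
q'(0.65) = 4.68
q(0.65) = 5.16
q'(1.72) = 11.70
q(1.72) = 13.93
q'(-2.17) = -13.82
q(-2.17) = 18.03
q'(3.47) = 23.18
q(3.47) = 44.45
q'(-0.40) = -2.20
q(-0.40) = 3.86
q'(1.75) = 11.90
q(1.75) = 14.28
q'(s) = 6.56*s + 0.42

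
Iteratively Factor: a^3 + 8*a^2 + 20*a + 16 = (a + 2)*(a^2 + 6*a + 8) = (a + 2)*(a + 4)*(a + 2)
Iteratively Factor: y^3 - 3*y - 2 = (y + 1)*(y^2 - y - 2) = (y - 2)*(y + 1)*(y + 1)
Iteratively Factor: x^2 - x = (x)*(x - 1)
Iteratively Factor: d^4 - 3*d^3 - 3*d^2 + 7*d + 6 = (d - 3)*(d^3 - 3*d - 2) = (d - 3)*(d + 1)*(d^2 - d - 2) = (d - 3)*(d + 1)^2*(d - 2)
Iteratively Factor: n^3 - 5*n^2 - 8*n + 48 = (n + 3)*(n^2 - 8*n + 16) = (n - 4)*(n + 3)*(n - 4)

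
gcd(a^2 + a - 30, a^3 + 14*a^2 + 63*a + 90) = a + 6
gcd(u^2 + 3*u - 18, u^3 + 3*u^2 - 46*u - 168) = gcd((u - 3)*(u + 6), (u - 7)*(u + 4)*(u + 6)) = u + 6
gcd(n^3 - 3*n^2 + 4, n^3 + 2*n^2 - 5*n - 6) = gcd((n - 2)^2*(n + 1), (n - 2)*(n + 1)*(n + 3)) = n^2 - n - 2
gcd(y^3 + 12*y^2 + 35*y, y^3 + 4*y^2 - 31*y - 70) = y + 7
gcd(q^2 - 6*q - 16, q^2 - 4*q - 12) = q + 2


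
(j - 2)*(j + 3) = j^2 + j - 6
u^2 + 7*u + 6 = (u + 1)*(u + 6)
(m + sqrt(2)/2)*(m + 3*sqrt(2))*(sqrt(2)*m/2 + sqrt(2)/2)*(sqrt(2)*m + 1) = m^4 + m^3 + 4*sqrt(2)*m^3 + 4*sqrt(2)*m^2 + 13*m^2/2 + 3*sqrt(2)*m/2 + 13*m/2 + 3*sqrt(2)/2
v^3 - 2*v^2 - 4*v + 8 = (v - 2)^2*(v + 2)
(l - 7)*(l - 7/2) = l^2 - 21*l/2 + 49/2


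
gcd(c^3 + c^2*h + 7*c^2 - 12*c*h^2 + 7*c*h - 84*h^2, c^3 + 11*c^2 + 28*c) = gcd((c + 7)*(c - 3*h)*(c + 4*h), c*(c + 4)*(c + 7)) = c + 7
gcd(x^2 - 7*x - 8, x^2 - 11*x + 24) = x - 8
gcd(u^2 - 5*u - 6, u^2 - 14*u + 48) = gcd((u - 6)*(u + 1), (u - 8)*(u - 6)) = u - 6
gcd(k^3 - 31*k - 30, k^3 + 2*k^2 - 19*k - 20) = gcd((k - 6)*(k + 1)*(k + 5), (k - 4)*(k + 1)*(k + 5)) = k^2 + 6*k + 5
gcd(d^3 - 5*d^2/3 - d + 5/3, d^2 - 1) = d^2 - 1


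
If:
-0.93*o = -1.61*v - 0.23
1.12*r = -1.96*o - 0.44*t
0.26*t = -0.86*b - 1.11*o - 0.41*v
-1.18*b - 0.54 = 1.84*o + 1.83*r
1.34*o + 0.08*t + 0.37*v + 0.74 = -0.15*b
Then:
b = 0.29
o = -0.59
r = 0.11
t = 2.34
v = -0.48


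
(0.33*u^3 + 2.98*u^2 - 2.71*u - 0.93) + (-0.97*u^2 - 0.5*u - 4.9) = 0.33*u^3 + 2.01*u^2 - 3.21*u - 5.83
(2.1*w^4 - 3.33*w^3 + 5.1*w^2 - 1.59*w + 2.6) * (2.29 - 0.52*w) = -1.092*w^5 + 6.5406*w^4 - 10.2777*w^3 + 12.5058*w^2 - 4.9931*w + 5.954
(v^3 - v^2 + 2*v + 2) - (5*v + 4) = v^3 - v^2 - 3*v - 2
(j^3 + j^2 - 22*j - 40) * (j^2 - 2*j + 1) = j^5 - j^4 - 23*j^3 + 5*j^2 + 58*j - 40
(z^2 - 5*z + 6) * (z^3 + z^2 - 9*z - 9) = z^5 - 4*z^4 - 8*z^3 + 42*z^2 - 9*z - 54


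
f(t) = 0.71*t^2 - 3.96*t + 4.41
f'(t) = 1.42*t - 3.96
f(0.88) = 1.48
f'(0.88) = -2.71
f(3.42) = -0.83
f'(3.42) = 0.90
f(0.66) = 2.11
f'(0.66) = -3.02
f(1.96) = -0.62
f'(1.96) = -1.18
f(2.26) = -0.91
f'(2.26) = -0.75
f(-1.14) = 9.85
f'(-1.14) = -5.58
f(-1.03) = 9.24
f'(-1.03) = -5.42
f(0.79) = 1.72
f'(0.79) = -2.84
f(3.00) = -1.08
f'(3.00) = 0.30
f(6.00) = 6.21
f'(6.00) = 4.56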